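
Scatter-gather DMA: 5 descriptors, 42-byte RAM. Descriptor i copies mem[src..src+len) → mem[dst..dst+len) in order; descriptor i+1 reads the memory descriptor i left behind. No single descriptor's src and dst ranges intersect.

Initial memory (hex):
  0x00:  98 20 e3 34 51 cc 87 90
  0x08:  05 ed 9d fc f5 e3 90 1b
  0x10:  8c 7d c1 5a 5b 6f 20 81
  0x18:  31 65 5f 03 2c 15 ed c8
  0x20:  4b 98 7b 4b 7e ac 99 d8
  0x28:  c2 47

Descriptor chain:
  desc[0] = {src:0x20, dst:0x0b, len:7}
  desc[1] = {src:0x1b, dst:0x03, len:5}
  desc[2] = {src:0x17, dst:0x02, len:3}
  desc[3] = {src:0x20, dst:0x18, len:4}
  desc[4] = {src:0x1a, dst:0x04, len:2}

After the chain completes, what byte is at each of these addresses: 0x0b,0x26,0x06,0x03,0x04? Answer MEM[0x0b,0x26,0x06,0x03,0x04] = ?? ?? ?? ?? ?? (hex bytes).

  after D0: wrote 7B at 0x0b = 4b987b4b7eac99
  after D1: wrote 5B at 0x03 = 032c15edc8
  after D2: wrote 3B at 0x02 = 813165
  after D3: wrote 4B at 0x18 = 4b987b4b
  after D4: wrote 2B at 0x04 = 7b4b
query mem[0x0b]=0x4b, mem[0x26]=0x99, mem[0x06]=0xed, mem[0x03]=0x31, mem[0x04]=0x7b

MEM[0x0b,0x26,0x06,0x03,0x04] = 4b 99 ed 31 7b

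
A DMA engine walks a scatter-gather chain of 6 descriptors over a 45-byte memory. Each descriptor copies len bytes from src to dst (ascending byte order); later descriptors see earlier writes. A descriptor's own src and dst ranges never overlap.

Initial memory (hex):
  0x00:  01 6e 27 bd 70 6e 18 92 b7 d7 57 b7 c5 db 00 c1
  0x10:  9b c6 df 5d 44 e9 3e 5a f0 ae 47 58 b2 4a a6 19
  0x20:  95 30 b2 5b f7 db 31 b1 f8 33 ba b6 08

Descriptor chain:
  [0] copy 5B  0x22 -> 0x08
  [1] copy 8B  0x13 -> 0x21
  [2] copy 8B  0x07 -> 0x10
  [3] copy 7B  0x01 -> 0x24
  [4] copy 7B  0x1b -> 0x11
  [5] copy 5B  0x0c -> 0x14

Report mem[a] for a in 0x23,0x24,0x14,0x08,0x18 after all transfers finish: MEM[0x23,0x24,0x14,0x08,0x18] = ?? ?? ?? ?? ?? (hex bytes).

MEM[0x23,0x24,0x14,0x08,0x18] = e9 6e 31 b2 92

[0] 0x22->0x08 len=5 : b2 5b f7 db 31
[1] 0x13->0x21 len=8 : 5d 44 e9 3e 5a f0 ae 47
[2] 0x07->0x10 len=8 : 92 b2 5b f7 db 31 db 00
[3] 0x01->0x24 len=7 : 6e 27 bd 70 6e 18 92
[4] 0x1b->0x11 len=7 : 58 b2 4a a6 19 95 5d
[5] 0x0c->0x14 len=5 : 31 db 00 c1 92
query mem[0x23]=0xe9, mem[0x24]=0x6e, mem[0x14]=0x31, mem[0x08]=0xb2, mem[0x18]=0x92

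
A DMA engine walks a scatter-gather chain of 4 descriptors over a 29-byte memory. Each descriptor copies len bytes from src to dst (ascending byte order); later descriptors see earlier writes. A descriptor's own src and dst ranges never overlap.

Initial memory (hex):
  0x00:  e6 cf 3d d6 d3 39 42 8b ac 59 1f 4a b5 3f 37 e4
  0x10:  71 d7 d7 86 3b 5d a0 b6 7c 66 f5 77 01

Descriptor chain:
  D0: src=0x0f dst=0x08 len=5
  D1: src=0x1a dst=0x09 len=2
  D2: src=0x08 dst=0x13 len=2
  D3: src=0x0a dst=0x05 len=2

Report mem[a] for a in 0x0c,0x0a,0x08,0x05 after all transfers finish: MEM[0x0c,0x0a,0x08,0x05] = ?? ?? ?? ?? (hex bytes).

D0: mem[0x08..0x0c] <- [e4 71 d7 d7 86]
D1: mem[0x09..0x0a] <- [f5 77]
D2: mem[0x13..0x14] <- [e4 f5]
D3: mem[0x05..0x06] <- [77 d7]
query mem[0x0c]=0x86, mem[0x0a]=0x77, mem[0x08]=0xe4, mem[0x05]=0x77

MEM[0x0c,0x0a,0x08,0x05] = 86 77 e4 77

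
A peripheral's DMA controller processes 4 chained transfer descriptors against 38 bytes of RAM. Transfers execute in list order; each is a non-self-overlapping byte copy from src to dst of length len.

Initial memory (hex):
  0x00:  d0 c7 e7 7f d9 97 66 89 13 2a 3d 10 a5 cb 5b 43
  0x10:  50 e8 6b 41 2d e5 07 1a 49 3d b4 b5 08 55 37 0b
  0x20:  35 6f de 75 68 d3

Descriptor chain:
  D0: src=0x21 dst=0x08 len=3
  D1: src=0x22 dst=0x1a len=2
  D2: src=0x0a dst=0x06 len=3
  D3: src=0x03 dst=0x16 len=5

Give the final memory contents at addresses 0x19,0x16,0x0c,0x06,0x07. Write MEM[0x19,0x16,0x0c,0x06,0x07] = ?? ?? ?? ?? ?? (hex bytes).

MEM[0x19,0x16,0x0c,0x06,0x07] = 75 7f a5 75 10

#0 dst[0x08+3] := {0x6f,0xde,0x75}
#1 dst[0x1a+2] := {0xde,0x75}
#2 dst[0x06+3] := {0x75,0x10,0xa5}
#3 dst[0x16+5] := {0x7f,0xd9,0x97,0x75,0x10}
query mem[0x19]=0x75, mem[0x16]=0x7f, mem[0x0c]=0xa5, mem[0x06]=0x75, mem[0x07]=0x10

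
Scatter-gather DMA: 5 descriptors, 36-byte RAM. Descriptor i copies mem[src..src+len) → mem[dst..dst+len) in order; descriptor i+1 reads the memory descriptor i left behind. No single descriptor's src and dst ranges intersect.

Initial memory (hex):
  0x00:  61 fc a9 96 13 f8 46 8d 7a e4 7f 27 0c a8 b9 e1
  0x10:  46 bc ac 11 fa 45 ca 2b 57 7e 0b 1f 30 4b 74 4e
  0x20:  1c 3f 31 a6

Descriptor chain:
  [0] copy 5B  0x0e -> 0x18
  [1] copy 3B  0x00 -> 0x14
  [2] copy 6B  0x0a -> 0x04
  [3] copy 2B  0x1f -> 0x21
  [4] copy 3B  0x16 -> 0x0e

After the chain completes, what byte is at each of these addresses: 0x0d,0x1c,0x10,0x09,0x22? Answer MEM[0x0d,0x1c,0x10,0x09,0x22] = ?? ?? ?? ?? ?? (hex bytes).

MEM[0x0d,0x1c,0x10,0x09,0x22] = a8 ac b9 e1 1c

  after D0: wrote 5B at 0x18 = b9e146bcac
  after D1: wrote 3B at 0x14 = 61fca9
  after D2: wrote 6B at 0x04 = 7f270ca8b9e1
  after D3: wrote 2B at 0x21 = 4e1c
  after D4: wrote 3B at 0x0e = a92bb9
query mem[0x0d]=0xa8, mem[0x1c]=0xac, mem[0x10]=0xb9, mem[0x09]=0xe1, mem[0x22]=0x1c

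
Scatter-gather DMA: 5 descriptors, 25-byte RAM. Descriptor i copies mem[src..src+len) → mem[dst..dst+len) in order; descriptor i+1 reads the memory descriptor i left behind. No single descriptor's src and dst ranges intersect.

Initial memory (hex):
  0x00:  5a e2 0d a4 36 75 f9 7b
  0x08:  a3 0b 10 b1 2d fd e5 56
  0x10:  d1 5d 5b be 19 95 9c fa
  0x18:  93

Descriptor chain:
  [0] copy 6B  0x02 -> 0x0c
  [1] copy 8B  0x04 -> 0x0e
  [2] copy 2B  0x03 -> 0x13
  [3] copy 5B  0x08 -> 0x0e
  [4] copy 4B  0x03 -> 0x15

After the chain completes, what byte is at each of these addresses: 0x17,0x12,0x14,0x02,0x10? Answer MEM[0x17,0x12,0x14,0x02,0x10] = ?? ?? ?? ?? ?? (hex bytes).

MEM[0x17,0x12,0x14,0x02,0x10] = 75 0d 36 0d 10

  after D0: wrote 6B at 0x0c = 0da43675f97b
  after D1: wrote 8B at 0x0e = 3675f97ba30b10b1
  after D2: wrote 2B at 0x13 = a436
  after D3: wrote 5B at 0x0e = a30b10b10d
  after D4: wrote 4B at 0x15 = a43675f9
query mem[0x17]=0x75, mem[0x12]=0x0d, mem[0x14]=0x36, mem[0x02]=0x0d, mem[0x10]=0x10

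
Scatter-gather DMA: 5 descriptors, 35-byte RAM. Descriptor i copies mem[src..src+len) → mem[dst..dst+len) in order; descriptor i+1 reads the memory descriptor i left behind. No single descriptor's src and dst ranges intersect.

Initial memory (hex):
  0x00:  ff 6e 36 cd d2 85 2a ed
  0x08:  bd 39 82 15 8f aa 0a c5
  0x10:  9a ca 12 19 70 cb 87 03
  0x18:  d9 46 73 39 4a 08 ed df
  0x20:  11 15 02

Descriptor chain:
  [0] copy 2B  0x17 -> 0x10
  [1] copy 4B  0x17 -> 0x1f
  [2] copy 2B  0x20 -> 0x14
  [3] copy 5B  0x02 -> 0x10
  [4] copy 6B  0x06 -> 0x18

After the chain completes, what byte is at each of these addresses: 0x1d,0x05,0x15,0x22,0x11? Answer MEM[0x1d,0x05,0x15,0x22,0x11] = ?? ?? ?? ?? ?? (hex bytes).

MEM[0x1d,0x05,0x15,0x22,0x11] = 15 85 46 73 cd

D0: mem[0x10..0x11] <- [03 d9]
D1: mem[0x1f..0x22] <- [03 d9 46 73]
D2: mem[0x14..0x15] <- [d9 46]
D3: mem[0x10..0x14] <- [36 cd d2 85 2a]
D4: mem[0x18..0x1d] <- [2a ed bd 39 82 15]
query mem[0x1d]=0x15, mem[0x05]=0x85, mem[0x15]=0x46, mem[0x22]=0x73, mem[0x11]=0xcd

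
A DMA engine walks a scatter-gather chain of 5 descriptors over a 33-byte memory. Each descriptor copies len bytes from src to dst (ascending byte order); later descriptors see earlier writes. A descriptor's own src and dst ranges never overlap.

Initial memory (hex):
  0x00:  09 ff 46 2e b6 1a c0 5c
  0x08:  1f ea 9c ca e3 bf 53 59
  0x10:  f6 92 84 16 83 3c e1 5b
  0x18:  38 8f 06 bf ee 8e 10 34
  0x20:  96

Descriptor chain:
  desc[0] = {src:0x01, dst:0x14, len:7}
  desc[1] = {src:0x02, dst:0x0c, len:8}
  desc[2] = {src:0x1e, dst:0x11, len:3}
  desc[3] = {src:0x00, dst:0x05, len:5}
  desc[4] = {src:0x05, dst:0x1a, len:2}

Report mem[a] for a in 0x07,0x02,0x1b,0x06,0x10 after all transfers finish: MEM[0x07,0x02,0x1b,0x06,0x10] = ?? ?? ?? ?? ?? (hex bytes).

D0: mem[0x14..0x1a] <- [ff 46 2e b6 1a c0 5c]
D1: mem[0x0c..0x13] <- [46 2e b6 1a c0 5c 1f ea]
D2: mem[0x11..0x13] <- [10 34 96]
D3: mem[0x05..0x09] <- [09 ff 46 2e b6]
D4: mem[0x1a..0x1b] <- [09 ff]
query mem[0x07]=0x46, mem[0x02]=0x46, mem[0x1b]=0xff, mem[0x06]=0xff, mem[0x10]=0xc0

MEM[0x07,0x02,0x1b,0x06,0x10] = 46 46 ff ff c0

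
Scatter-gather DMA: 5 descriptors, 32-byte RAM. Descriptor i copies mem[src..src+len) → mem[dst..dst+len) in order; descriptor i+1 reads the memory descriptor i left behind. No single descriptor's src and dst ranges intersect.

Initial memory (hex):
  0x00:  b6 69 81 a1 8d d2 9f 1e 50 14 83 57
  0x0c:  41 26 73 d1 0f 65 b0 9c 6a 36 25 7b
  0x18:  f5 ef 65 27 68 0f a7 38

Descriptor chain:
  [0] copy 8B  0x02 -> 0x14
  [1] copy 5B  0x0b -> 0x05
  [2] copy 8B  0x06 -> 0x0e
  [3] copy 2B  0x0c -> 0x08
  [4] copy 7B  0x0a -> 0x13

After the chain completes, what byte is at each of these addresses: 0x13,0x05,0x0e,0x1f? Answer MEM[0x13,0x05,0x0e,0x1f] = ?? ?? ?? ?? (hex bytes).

MEM[0x13,0x05,0x0e,0x1f] = 83 57 41 38

[0] 0x02->0x14 len=8 : 81 a1 8d d2 9f 1e 50 14
[1] 0x0b->0x05 len=5 : 57 41 26 73 d1
[2] 0x06->0x0e len=8 : 41 26 73 d1 83 57 41 26
[3] 0x0c->0x08 len=2 : 41 26
[4] 0x0a->0x13 len=7 : 83 57 41 26 41 26 73
query mem[0x13]=0x83, mem[0x05]=0x57, mem[0x0e]=0x41, mem[0x1f]=0x38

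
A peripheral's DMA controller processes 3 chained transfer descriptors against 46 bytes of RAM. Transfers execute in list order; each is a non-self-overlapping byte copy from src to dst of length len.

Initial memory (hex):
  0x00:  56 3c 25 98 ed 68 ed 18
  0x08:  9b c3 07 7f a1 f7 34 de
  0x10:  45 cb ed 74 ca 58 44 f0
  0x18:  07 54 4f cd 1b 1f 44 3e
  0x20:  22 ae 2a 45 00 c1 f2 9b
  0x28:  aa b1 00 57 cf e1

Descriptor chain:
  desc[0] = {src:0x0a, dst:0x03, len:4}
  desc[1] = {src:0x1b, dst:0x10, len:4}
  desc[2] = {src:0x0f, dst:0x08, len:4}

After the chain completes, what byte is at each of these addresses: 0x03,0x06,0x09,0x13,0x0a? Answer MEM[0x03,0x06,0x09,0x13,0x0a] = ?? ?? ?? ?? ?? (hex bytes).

MEM[0x03,0x06,0x09,0x13,0x0a] = 07 f7 cd 44 1b

[0] 0x0a->0x03 len=4 : 07 7f a1 f7
[1] 0x1b->0x10 len=4 : cd 1b 1f 44
[2] 0x0f->0x08 len=4 : de cd 1b 1f
query mem[0x03]=0x07, mem[0x06]=0xf7, mem[0x09]=0xcd, mem[0x13]=0x44, mem[0x0a]=0x1b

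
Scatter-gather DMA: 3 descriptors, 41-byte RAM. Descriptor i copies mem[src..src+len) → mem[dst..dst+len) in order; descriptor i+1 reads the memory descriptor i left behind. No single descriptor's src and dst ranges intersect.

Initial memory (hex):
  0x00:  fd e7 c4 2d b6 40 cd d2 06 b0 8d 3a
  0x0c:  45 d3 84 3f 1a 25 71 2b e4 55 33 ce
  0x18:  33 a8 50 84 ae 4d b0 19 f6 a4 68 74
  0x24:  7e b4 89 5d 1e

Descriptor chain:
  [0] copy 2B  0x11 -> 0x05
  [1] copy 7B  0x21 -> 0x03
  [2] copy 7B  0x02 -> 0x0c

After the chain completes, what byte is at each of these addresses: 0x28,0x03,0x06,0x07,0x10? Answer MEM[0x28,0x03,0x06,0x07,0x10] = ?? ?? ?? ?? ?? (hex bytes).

MEM[0x28,0x03,0x06,0x07,0x10] = 1e a4 7e b4 7e

  after D0: wrote 2B at 0x05 = 2571
  after D1: wrote 7B at 0x03 = a468747eb4895d
  after D2: wrote 7B at 0x0c = c4a468747eb489
query mem[0x28]=0x1e, mem[0x03]=0xa4, mem[0x06]=0x7e, mem[0x07]=0xb4, mem[0x10]=0x7e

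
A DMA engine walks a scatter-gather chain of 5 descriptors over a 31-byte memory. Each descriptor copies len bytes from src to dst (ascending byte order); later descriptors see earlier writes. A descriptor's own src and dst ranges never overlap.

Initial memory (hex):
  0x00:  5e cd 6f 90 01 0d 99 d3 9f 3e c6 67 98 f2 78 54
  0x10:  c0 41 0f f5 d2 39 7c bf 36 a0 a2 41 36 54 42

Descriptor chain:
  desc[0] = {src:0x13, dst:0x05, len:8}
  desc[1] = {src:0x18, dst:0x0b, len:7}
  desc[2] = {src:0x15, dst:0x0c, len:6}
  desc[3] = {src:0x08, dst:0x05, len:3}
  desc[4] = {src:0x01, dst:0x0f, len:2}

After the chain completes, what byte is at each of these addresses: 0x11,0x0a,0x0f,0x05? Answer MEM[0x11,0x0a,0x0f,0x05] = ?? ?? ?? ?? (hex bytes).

MEM[0x11,0x0a,0x0f,0x05] = a2 36 cd 7c

#0 dst[0x05+8] := {0xf5,0xd2,0x39,0x7c,0xbf,0x36,0xa0,0xa2}
#1 dst[0x0b+7] := {0x36,0xa0,0xa2,0x41,0x36,0x54,0x42}
#2 dst[0x0c+6] := {0x39,0x7c,0xbf,0x36,0xa0,0xa2}
#3 dst[0x05+3] := {0x7c,0xbf,0x36}
#4 dst[0x0f+2] := {0xcd,0x6f}
query mem[0x11]=0xa2, mem[0x0a]=0x36, mem[0x0f]=0xcd, mem[0x05]=0x7c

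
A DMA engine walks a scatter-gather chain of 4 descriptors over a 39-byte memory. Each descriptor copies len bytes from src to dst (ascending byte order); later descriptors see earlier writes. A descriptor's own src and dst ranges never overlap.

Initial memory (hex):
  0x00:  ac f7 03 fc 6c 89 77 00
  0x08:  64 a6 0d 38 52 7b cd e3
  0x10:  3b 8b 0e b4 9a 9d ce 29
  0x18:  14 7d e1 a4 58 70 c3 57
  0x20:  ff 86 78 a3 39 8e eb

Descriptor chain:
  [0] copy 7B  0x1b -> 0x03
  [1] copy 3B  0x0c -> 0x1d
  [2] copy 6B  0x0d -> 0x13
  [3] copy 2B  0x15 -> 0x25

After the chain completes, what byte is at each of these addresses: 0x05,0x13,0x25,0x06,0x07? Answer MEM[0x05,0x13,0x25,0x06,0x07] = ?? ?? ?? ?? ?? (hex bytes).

[0] 0x1b->0x03 len=7 : a4 58 70 c3 57 ff 86
[1] 0x0c->0x1d len=3 : 52 7b cd
[2] 0x0d->0x13 len=6 : 7b cd e3 3b 8b 0e
[3] 0x15->0x25 len=2 : e3 3b
query mem[0x05]=0x70, mem[0x13]=0x7b, mem[0x25]=0xe3, mem[0x06]=0xc3, mem[0x07]=0x57

MEM[0x05,0x13,0x25,0x06,0x07] = 70 7b e3 c3 57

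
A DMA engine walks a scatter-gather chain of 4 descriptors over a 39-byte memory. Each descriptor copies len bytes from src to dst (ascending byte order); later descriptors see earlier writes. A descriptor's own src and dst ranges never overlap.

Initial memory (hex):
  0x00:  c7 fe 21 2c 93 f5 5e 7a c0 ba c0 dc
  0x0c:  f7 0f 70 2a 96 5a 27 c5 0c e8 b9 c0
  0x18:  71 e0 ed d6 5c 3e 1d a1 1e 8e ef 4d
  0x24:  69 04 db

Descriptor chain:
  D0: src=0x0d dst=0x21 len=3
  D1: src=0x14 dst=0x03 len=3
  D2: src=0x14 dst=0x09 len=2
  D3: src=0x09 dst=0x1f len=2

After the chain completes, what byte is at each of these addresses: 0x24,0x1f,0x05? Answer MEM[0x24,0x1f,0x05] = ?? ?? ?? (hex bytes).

MEM[0x24,0x1f,0x05] = 69 0c b9

[0] 0x0d->0x21 len=3 : 0f 70 2a
[1] 0x14->0x03 len=3 : 0c e8 b9
[2] 0x14->0x09 len=2 : 0c e8
[3] 0x09->0x1f len=2 : 0c e8
query mem[0x24]=0x69, mem[0x1f]=0x0c, mem[0x05]=0xb9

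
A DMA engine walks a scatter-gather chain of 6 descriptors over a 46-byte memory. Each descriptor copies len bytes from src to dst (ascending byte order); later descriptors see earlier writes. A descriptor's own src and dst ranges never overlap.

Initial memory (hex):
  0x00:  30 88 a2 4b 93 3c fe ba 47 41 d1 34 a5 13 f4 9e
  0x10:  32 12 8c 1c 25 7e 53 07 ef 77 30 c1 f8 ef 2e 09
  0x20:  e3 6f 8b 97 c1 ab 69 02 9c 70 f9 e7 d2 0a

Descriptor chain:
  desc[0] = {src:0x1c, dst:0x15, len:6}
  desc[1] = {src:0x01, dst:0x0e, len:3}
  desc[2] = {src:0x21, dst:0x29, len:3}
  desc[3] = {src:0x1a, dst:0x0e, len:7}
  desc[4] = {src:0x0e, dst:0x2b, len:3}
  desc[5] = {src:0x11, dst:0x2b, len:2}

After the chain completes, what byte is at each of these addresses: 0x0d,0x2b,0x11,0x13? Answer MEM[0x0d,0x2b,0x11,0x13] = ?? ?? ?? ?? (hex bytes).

[0] 0x1c->0x15 len=6 : f8 ef 2e 09 e3 6f
[1] 0x01->0x0e len=3 : 88 a2 4b
[2] 0x21->0x29 len=3 : 6f 8b 97
[3] 0x1a->0x0e len=7 : 6f c1 f8 ef 2e 09 e3
[4] 0x0e->0x2b len=3 : 6f c1 f8
[5] 0x11->0x2b len=2 : ef 2e
query mem[0x0d]=0x13, mem[0x2b]=0xef, mem[0x11]=0xef, mem[0x13]=0x09

MEM[0x0d,0x2b,0x11,0x13] = 13 ef ef 09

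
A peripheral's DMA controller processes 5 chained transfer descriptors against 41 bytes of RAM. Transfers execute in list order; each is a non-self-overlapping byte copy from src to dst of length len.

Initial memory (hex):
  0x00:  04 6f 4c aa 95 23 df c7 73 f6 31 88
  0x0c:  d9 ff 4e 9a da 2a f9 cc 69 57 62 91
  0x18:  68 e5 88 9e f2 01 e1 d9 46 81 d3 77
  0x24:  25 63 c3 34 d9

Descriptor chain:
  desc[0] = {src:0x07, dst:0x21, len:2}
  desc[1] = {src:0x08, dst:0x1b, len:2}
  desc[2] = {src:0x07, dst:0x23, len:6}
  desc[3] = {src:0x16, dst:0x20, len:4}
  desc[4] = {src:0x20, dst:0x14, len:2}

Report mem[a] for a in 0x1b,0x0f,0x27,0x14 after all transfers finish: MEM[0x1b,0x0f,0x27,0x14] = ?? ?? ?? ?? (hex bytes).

  after D0: wrote 2B at 0x21 = c773
  after D1: wrote 2B at 0x1b = 73f6
  after D2: wrote 6B at 0x23 = c773f63188d9
  after D3: wrote 4B at 0x20 = 629168e5
  after D4: wrote 2B at 0x14 = 6291
query mem[0x1b]=0x73, mem[0x0f]=0x9a, mem[0x27]=0x88, mem[0x14]=0x62

MEM[0x1b,0x0f,0x27,0x14] = 73 9a 88 62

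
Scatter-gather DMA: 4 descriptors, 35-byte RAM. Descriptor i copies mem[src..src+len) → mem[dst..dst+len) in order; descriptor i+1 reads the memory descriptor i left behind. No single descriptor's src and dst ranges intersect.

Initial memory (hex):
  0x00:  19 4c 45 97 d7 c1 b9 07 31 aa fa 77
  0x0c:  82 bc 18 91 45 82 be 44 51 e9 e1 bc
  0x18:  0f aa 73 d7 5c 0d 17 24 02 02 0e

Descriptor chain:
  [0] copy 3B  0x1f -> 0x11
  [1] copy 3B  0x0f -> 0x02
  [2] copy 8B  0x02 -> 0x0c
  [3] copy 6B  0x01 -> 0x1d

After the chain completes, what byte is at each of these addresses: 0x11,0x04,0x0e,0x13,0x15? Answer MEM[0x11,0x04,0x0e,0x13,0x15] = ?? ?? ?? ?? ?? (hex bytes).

#0 dst[0x11+3] := {0x24,0x02,0x02}
#1 dst[0x02+3] := {0x91,0x45,0x24}
#2 dst[0x0c+8] := {0x91,0x45,0x24,0xc1,0xb9,0x07,0x31,0xaa}
#3 dst[0x1d+6] := {0x4c,0x91,0x45,0x24,0xc1,0xb9}
query mem[0x11]=0x07, mem[0x04]=0x24, mem[0x0e]=0x24, mem[0x13]=0xaa, mem[0x15]=0xe9

MEM[0x11,0x04,0x0e,0x13,0x15] = 07 24 24 aa e9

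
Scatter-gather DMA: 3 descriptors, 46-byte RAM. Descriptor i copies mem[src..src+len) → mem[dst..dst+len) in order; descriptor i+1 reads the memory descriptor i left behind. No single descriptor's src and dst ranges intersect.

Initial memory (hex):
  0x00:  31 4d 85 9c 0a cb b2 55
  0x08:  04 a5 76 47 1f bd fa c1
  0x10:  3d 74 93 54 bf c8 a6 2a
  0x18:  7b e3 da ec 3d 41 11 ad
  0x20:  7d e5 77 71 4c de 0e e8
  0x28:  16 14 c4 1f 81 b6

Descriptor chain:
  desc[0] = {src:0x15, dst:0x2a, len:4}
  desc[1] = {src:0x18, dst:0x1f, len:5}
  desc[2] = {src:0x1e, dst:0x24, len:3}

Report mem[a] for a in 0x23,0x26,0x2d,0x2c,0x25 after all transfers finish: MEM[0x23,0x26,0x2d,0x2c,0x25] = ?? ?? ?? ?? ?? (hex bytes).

#0 dst[0x2a+4] := {0xc8,0xa6,0x2a,0x7b}
#1 dst[0x1f+5] := {0x7b,0xe3,0xda,0xec,0x3d}
#2 dst[0x24+3] := {0x11,0x7b,0xe3}
query mem[0x23]=0x3d, mem[0x26]=0xe3, mem[0x2d]=0x7b, mem[0x2c]=0x2a, mem[0x25]=0x7b

MEM[0x23,0x26,0x2d,0x2c,0x25] = 3d e3 7b 2a 7b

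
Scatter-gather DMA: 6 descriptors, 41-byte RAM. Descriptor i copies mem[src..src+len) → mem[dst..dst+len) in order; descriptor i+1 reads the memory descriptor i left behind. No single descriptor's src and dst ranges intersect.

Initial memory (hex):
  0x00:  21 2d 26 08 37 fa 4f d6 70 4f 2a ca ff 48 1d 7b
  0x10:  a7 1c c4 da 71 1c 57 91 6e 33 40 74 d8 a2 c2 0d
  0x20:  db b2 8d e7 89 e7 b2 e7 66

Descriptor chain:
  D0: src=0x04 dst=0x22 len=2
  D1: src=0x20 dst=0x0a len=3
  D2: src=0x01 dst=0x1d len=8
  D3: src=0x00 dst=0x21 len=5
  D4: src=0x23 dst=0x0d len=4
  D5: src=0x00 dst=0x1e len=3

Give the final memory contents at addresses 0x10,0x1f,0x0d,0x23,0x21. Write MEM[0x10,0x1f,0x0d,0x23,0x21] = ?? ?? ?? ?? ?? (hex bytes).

#0 dst[0x22+2] := {0x37,0xfa}
#1 dst[0x0a+3] := {0xdb,0xb2,0x37}
#2 dst[0x1d+8] := {0x2d,0x26,0x08,0x37,0xfa,0x4f,0xd6,0x70}
#3 dst[0x21+5] := {0x21,0x2d,0x26,0x08,0x37}
#4 dst[0x0d+4] := {0x26,0x08,0x37,0xb2}
#5 dst[0x1e+3] := {0x21,0x2d,0x26}
query mem[0x10]=0xb2, mem[0x1f]=0x2d, mem[0x0d]=0x26, mem[0x23]=0x26, mem[0x21]=0x21

MEM[0x10,0x1f,0x0d,0x23,0x21] = b2 2d 26 26 21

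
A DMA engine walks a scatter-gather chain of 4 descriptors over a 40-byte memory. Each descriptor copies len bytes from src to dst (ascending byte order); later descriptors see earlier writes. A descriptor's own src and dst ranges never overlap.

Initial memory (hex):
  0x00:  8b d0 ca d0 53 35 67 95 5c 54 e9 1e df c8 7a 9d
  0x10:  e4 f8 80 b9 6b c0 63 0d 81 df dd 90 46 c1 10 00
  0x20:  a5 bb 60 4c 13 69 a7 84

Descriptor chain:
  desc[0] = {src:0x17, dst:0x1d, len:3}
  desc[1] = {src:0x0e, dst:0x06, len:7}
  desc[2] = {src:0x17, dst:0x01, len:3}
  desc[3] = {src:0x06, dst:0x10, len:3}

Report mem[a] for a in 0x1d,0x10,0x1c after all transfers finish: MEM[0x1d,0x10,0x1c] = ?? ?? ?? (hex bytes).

MEM[0x1d,0x10,0x1c] = 0d 7a 46

[0] 0x17->0x1d len=3 : 0d 81 df
[1] 0x0e->0x06 len=7 : 7a 9d e4 f8 80 b9 6b
[2] 0x17->0x01 len=3 : 0d 81 df
[3] 0x06->0x10 len=3 : 7a 9d e4
query mem[0x1d]=0x0d, mem[0x10]=0x7a, mem[0x1c]=0x46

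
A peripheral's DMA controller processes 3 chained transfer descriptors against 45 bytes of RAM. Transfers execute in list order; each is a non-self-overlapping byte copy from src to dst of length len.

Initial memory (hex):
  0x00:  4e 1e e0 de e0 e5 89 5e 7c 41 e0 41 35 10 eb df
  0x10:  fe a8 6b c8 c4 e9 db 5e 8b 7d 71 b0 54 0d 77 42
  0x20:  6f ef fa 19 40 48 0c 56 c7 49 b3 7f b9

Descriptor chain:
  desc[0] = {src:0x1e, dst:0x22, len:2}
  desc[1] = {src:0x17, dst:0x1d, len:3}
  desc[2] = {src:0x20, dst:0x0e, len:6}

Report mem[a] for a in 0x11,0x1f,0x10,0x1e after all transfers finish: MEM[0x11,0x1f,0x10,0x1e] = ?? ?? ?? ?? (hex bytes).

D0: mem[0x22..0x23] <- [77 42]
D1: mem[0x1d..0x1f] <- [5e 8b 7d]
D2: mem[0x0e..0x13] <- [6f ef 77 42 40 48]
query mem[0x11]=0x42, mem[0x1f]=0x7d, mem[0x10]=0x77, mem[0x1e]=0x8b

MEM[0x11,0x1f,0x10,0x1e] = 42 7d 77 8b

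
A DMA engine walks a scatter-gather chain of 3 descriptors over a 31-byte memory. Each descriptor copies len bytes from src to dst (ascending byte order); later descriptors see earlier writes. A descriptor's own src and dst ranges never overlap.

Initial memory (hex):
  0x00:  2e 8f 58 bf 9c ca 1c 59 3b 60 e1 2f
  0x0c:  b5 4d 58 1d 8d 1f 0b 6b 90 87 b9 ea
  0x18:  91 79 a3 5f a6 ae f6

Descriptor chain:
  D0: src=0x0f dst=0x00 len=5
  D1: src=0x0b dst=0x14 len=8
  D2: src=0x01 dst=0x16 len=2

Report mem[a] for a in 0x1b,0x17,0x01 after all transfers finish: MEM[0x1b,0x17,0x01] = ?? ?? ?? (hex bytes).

[0] 0x0f->0x00 len=5 : 1d 8d 1f 0b 6b
[1] 0x0b->0x14 len=8 : 2f b5 4d 58 1d 8d 1f 0b
[2] 0x01->0x16 len=2 : 8d 1f
query mem[0x1b]=0x0b, mem[0x17]=0x1f, mem[0x01]=0x8d

MEM[0x1b,0x17,0x01] = 0b 1f 8d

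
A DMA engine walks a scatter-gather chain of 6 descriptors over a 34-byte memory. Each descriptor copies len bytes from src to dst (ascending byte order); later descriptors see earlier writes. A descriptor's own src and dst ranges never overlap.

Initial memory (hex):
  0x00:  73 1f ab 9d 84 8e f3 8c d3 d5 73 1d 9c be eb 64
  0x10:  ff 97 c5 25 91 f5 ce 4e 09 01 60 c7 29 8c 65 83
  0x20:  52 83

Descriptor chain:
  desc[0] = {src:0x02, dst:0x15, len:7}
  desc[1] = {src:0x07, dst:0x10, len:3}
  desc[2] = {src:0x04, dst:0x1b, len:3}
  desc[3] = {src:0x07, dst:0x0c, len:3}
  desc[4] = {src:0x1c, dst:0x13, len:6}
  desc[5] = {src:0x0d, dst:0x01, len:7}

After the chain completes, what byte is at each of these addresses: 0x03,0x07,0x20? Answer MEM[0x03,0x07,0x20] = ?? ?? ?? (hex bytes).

#0 dst[0x15+7] := {0xab,0x9d,0x84,0x8e,0xf3,0x8c,0xd3}
#1 dst[0x10+3] := {0x8c,0xd3,0xd5}
#2 dst[0x1b+3] := {0x84,0x8e,0xf3}
#3 dst[0x0c+3] := {0x8c,0xd3,0xd5}
#4 dst[0x13+6] := {0x8e,0xf3,0x65,0x83,0x52,0x83}
#5 dst[0x01+7] := {0xd3,0xd5,0x64,0x8c,0xd3,0xd5,0x8e}
query mem[0x03]=0x64, mem[0x07]=0x8e, mem[0x20]=0x52

MEM[0x03,0x07,0x20] = 64 8e 52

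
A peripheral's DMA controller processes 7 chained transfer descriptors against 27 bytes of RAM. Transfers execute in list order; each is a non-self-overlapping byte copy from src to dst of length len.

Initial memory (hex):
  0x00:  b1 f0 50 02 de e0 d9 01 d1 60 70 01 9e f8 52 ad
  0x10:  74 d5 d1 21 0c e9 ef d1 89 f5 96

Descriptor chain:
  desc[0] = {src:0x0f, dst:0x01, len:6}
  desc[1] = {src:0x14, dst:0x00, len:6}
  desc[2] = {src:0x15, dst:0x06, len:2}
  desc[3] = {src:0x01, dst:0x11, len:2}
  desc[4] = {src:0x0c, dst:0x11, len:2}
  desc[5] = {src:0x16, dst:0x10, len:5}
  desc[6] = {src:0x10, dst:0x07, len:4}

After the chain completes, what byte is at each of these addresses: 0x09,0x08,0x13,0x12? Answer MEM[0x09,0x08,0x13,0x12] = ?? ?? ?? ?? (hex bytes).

D0: mem[0x01..0x06] <- [ad 74 d5 d1 21 0c]
D1: mem[0x00..0x05] <- [0c e9 ef d1 89 f5]
D2: mem[0x06..0x07] <- [e9 ef]
D3: mem[0x11..0x12] <- [e9 ef]
D4: mem[0x11..0x12] <- [9e f8]
D5: mem[0x10..0x14] <- [ef d1 89 f5 96]
D6: mem[0x07..0x0a] <- [ef d1 89 f5]
query mem[0x09]=0x89, mem[0x08]=0xd1, mem[0x13]=0xf5, mem[0x12]=0x89

MEM[0x09,0x08,0x13,0x12] = 89 d1 f5 89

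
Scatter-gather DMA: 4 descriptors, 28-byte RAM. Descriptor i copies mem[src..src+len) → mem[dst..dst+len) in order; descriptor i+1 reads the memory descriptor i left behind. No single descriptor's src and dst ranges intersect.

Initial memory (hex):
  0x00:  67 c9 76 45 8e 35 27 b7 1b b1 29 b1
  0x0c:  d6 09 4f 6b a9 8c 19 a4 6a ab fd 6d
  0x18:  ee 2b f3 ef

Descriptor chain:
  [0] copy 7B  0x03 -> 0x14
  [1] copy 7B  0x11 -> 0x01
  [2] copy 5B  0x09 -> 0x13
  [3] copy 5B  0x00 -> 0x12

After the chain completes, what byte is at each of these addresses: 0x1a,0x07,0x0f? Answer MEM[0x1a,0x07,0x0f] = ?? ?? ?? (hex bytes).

[0] 0x03->0x14 len=7 : 45 8e 35 27 b7 1b b1
[1] 0x11->0x01 len=7 : 8c 19 a4 45 8e 35 27
[2] 0x09->0x13 len=5 : b1 29 b1 d6 09
[3] 0x00->0x12 len=5 : 67 8c 19 a4 45
query mem[0x1a]=0xb1, mem[0x07]=0x27, mem[0x0f]=0x6b

MEM[0x1a,0x07,0x0f] = b1 27 6b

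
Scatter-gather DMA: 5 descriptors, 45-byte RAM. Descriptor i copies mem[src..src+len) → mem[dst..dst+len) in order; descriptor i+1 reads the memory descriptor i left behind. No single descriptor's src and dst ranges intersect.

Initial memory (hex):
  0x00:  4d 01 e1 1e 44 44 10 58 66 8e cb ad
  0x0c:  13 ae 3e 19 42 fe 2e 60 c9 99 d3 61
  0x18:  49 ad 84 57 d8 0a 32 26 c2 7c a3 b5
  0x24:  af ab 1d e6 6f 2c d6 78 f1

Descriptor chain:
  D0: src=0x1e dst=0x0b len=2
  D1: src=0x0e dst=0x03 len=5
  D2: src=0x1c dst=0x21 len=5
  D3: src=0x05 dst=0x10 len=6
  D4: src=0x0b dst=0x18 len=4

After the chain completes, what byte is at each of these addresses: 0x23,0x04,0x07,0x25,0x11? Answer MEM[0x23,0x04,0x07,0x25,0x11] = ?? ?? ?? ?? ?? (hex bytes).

MEM[0x23,0x04,0x07,0x25,0x11] = 32 19 2e c2 fe

D0: mem[0x0b..0x0c] <- [32 26]
D1: mem[0x03..0x07] <- [3e 19 42 fe 2e]
D2: mem[0x21..0x25] <- [d8 0a 32 26 c2]
D3: mem[0x10..0x15] <- [42 fe 2e 66 8e cb]
D4: mem[0x18..0x1b] <- [32 26 ae 3e]
query mem[0x23]=0x32, mem[0x04]=0x19, mem[0x07]=0x2e, mem[0x25]=0xc2, mem[0x11]=0xfe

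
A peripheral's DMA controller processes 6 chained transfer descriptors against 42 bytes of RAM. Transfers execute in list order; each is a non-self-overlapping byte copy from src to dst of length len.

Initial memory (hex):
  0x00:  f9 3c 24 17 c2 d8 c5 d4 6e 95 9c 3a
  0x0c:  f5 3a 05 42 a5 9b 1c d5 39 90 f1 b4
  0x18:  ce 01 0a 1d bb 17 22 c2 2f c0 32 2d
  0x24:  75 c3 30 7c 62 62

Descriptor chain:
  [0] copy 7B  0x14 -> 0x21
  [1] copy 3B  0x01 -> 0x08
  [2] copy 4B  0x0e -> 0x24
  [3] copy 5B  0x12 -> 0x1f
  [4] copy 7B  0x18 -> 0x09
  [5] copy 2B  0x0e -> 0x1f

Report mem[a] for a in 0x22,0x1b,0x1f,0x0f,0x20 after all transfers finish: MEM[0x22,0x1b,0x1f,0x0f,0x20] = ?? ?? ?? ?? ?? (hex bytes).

[0] 0x14->0x21 len=7 : 39 90 f1 b4 ce 01 0a
[1] 0x01->0x08 len=3 : 3c 24 17
[2] 0x0e->0x24 len=4 : 05 42 a5 9b
[3] 0x12->0x1f len=5 : 1c d5 39 90 f1
[4] 0x18->0x09 len=7 : ce 01 0a 1d bb 17 22
[5] 0x0e->0x1f len=2 : 17 22
query mem[0x22]=0x90, mem[0x1b]=0x1d, mem[0x1f]=0x17, mem[0x0f]=0x22, mem[0x20]=0x22

MEM[0x22,0x1b,0x1f,0x0f,0x20] = 90 1d 17 22 22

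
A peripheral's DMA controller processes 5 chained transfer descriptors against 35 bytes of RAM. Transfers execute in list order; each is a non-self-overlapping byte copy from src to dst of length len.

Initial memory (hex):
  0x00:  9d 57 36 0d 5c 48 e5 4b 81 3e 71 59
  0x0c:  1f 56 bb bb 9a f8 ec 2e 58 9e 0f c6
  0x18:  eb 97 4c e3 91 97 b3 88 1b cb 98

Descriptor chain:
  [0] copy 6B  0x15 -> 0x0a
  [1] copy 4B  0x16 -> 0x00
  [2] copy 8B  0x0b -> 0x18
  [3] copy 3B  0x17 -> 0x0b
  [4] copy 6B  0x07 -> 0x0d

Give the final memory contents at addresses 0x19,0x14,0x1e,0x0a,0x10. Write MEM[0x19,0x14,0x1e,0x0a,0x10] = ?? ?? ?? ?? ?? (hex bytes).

MEM[0x19,0x14,0x1e,0x0a,0x10] = c6 58 f8 9e 9e

  after D0: wrote 6B at 0x0a = 9e0fc6eb974c
  after D1: wrote 4B at 0x00 = 0fc6eb97
  after D2: wrote 8B at 0x18 = 0fc6eb974c9af8ec
  after D3: wrote 3B at 0x0b = c60fc6
  after D4: wrote 6B at 0x0d = 4b813e9ec60f
query mem[0x19]=0xc6, mem[0x14]=0x58, mem[0x1e]=0xf8, mem[0x0a]=0x9e, mem[0x10]=0x9e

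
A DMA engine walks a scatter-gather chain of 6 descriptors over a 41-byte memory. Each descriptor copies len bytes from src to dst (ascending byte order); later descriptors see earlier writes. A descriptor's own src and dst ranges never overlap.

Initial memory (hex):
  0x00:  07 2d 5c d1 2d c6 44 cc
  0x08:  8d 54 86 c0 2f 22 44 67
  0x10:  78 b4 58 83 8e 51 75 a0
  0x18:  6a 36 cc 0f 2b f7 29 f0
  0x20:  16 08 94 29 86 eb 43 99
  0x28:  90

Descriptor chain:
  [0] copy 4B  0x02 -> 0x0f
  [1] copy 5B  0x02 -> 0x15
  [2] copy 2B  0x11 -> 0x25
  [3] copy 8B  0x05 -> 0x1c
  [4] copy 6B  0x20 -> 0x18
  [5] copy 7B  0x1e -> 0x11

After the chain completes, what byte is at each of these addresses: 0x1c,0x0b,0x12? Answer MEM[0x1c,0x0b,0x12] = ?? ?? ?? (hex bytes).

MEM[0x1c,0x0b,0x12] = 86 c0 8d

[0] 0x02->0x0f len=4 : 5c d1 2d c6
[1] 0x02->0x15 len=5 : 5c d1 2d c6 44
[2] 0x11->0x25 len=2 : 2d c6
[3] 0x05->0x1c len=8 : c6 44 cc 8d 54 86 c0 2f
[4] 0x20->0x18 len=6 : 54 86 c0 2f 86 2d
[5] 0x1e->0x11 len=7 : cc 8d 54 86 c0 2f 86
query mem[0x1c]=0x86, mem[0x0b]=0xc0, mem[0x12]=0x8d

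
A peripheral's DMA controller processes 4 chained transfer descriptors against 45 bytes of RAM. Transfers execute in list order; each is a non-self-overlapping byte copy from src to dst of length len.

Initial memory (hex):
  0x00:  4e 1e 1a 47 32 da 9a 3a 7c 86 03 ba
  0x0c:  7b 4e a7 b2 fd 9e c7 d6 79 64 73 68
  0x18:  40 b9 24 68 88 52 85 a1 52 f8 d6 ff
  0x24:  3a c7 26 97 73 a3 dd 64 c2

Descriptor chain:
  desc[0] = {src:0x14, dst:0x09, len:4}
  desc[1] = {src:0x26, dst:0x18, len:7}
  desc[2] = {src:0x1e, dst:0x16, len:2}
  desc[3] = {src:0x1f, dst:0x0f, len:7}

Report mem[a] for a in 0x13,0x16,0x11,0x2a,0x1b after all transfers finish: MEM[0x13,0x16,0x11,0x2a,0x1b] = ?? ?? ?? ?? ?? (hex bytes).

MEM[0x13,0x16,0x11,0x2a,0x1b] = ff c2 f8 dd a3

#0 dst[0x09+4] := {0x79,0x64,0x73,0x68}
#1 dst[0x18+7] := {0x26,0x97,0x73,0xa3,0xdd,0x64,0xc2}
#2 dst[0x16+2] := {0xc2,0xa1}
#3 dst[0x0f+7] := {0xa1,0x52,0xf8,0xd6,0xff,0x3a,0xc7}
query mem[0x13]=0xff, mem[0x16]=0xc2, mem[0x11]=0xf8, mem[0x2a]=0xdd, mem[0x1b]=0xa3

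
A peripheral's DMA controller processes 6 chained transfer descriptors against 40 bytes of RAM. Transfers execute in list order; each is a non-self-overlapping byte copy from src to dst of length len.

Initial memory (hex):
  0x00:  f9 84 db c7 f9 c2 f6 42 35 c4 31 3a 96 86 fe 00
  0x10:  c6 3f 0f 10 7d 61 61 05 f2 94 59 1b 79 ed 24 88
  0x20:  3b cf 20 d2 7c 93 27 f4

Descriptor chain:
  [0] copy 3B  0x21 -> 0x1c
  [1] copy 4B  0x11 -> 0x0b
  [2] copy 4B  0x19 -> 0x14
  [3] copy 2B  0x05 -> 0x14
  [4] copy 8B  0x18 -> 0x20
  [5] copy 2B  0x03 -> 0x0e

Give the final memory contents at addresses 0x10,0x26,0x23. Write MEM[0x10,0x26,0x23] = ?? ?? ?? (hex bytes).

[0] 0x21->0x1c len=3 : cf 20 d2
[1] 0x11->0x0b len=4 : 3f 0f 10 7d
[2] 0x19->0x14 len=4 : 94 59 1b cf
[3] 0x05->0x14 len=2 : c2 f6
[4] 0x18->0x20 len=8 : f2 94 59 1b cf 20 d2 88
[5] 0x03->0x0e len=2 : c7 f9
query mem[0x10]=0xc6, mem[0x26]=0xd2, mem[0x23]=0x1b

MEM[0x10,0x26,0x23] = c6 d2 1b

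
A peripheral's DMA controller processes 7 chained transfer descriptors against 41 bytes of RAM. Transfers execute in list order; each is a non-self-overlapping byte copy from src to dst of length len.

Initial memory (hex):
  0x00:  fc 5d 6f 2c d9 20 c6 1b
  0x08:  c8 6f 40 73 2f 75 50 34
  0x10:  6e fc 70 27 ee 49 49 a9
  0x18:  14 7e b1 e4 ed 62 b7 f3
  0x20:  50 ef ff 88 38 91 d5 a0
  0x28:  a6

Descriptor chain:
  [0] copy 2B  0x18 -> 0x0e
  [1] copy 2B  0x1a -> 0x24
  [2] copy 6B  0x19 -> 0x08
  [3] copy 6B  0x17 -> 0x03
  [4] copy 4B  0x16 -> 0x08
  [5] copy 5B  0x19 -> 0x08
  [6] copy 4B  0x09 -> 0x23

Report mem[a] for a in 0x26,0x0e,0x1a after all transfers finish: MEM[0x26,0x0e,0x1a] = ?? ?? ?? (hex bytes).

[0] 0x18->0x0e len=2 : 14 7e
[1] 0x1a->0x24 len=2 : b1 e4
[2] 0x19->0x08 len=6 : 7e b1 e4 ed 62 b7
[3] 0x17->0x03 len=6 : a9 14 7e b1 e4 ed
[4] 0x16->0x08 len=4 : 49 a9 14 7e
[5] 0x19->0x08 len=5 : 7e b1 e4 ed 62
[6] 0x09->0x23 len=4 : b1 e4 ed 62
query mem[0x26]=0x62, mem[0x0e]=0x14, mem[0x1a]=0xb1

MEM[0x26,0x0e,0x1a] = 62 14 b1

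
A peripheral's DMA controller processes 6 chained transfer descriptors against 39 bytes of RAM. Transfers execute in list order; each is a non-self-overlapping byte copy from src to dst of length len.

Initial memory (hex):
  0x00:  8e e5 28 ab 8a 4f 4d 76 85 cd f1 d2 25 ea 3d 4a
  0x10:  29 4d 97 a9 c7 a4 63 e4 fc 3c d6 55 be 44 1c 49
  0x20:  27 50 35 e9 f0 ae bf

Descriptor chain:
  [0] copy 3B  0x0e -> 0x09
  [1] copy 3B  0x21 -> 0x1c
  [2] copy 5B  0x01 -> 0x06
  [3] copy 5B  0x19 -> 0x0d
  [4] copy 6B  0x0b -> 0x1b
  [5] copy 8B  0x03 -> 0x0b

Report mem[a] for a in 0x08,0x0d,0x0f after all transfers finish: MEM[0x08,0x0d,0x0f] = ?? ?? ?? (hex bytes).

#0 dst[0x09+3] := {0x3d,0x4a,0x29}
#1 dst[0x1c+3] := {0x50,0x35,0xe9}
#2 dst[0x06+5] := {0xe5,0x28,0xab,0x8a,0x4f}
#3 dst[0x0d+5] := {0x3c,0xd6,0x55,0x50,0x35}
#4 dst[0x1b+6] := {0x29,0x25,0x3c,0xd6,0x55,0x50}
#5 dst[0x0b+8] := {0xab,0x8a,0x4f,0xe5,0x28,0xab,0x8a,0x4f}
query mem[0x08]=0xab, mem[0x0d]=0x4f, mem[0x0f]=0x28

MEM[0x08,0x0d,0x0f] = ab 4f 28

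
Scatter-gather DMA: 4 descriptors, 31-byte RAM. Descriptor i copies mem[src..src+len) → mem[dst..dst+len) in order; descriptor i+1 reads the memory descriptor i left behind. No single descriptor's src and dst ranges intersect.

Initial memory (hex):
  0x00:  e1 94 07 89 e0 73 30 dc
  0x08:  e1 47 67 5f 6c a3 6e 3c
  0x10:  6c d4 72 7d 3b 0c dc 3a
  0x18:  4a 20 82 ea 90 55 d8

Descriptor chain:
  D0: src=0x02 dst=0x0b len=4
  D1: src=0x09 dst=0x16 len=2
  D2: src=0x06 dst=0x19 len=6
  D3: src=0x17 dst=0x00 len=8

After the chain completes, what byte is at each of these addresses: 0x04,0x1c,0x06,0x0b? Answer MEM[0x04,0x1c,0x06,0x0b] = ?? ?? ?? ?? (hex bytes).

MEM[0x04,0x1c,0x06,0x0b] = e1 47 67 07

#0 dst[0x0b+4] := {0x07,0x89,0xe0,0x73}
#1 dst[0x16+2] := {0x47,0x67}
#2 dst[0x19+6] := {0x30,0xdc,0xe1,0x47,0x67,0x07}
#3 dst[0x00+8] := {0x67,0x4a,0x30,0xdc,0xe1,0x47,0x67,0x07}
query mem[0x04]=0xe1, mem[0x1c]=0x47, mem[0x06]=0x67, mem[0x0b]=0x07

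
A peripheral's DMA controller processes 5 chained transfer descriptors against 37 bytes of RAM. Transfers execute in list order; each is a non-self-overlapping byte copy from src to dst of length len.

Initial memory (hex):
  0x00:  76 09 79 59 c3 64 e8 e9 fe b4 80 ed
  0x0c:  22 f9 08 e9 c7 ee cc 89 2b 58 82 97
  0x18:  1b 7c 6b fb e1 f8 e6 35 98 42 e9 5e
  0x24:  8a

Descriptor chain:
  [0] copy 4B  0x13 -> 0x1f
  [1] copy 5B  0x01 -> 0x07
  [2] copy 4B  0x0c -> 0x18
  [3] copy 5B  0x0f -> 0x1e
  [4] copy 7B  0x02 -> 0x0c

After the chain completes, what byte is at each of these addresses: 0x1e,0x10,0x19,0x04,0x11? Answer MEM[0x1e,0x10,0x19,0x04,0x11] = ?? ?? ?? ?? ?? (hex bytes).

MEM[0x1e,0x10,0x19,0x04,0x11] = e9 e8 f9 c3 09

  after D0: wrote 4B at 0x1f = 892b5882
  after D1: wrote 5B at 0x07 = 097959c364
  after D2: wrote 4B at 0x18 = 22f908e9
  after D3: wrote 5B at 0x1e = e9c7eecc89
  after D4: wrote 7B at 0x0c = 7959c364e80979
query mem[0x1e]=0xe9, mem[0x10]=0xe8, mem[0x19]=0xf9, mem[0x04]=0xc3, mem[0x11]=0x09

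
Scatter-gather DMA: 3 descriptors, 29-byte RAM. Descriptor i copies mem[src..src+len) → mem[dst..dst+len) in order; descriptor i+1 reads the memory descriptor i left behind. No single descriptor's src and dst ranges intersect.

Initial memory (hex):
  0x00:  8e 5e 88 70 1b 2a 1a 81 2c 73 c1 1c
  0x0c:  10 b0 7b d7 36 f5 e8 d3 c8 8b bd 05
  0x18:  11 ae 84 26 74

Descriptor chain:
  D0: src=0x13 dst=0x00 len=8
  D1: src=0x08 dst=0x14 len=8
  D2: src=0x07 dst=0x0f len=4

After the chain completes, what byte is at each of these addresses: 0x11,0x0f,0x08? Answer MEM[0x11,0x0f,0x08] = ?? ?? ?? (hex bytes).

MEM[0x11,0x0f,0x08] = 73 84 2c

  after D0: wrote 8B at 0x00 = d3c88bbd0511ae84
  after D1: wrote 8B at 0x14 = 2c73c11c10b07bd7
  after D2: wrote 4B at 0x0f = 842c73c1
query mem[0x11]=0x73, mem[0x0f]=0x84, mem[0x08]=0x2c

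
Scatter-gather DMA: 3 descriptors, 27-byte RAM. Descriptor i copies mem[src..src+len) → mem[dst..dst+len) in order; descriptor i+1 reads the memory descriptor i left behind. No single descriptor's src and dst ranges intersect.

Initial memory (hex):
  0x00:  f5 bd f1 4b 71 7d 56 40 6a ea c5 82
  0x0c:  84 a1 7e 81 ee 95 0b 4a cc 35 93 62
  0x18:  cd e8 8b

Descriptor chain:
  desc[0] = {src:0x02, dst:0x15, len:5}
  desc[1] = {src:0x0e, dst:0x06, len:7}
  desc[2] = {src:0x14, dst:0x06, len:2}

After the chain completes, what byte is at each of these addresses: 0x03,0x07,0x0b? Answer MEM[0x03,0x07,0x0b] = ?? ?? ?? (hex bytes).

MEM[0x03,0x07,0x0b] = 4b f1 4a

#0 dst[0x15+5] := {0xf1,0x4b,0x71,0x7d,0x56}
#1 dst[0x06+7] := {0x7e,0x81,0xee,0x95,0x0b,0x4a,0xcc}
#2 dst[0x06+2] := {0xcc,0xf1}
query mem[0x03]=0x4b, mem[0x07]=0xf1, mem[0x0b]=0x4a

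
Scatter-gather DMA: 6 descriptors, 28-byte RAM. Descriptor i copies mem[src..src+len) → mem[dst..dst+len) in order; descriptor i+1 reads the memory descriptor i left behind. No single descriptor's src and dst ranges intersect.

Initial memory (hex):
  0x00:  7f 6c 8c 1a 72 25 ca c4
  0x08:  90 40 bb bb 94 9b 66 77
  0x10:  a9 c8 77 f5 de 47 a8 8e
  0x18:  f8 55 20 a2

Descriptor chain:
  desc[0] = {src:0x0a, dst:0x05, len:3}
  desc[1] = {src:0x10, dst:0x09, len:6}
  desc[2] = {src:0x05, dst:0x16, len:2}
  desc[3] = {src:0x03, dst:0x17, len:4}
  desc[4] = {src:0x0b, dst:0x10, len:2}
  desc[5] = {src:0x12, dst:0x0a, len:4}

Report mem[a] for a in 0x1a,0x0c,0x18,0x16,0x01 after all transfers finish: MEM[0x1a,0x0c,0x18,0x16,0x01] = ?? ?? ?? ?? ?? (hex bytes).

MEM[0x1a,0x0c,0x18,0x16,0x01] = bb de 72 bb 6c

  after D0: wrote 3B at 0x05 = bbbb94
  after D1: wrote 6B at 0x09 = a9c877f5de47
  after D2: wrote 2B at 0x16 = bbbb
  after D3: wrote 4B at 0x17 = 1a72bbbb
  after D4: wrote 2B at 0x10 = 77f5
  after D5: wrote 4B at 0x0a = 77f5de47
query mem[0x1a]=0xbb, mem[0x0c]=0xde, mem[0x18]=0x72, mem[0x16]=0xbb, mem[0x01]=0x6c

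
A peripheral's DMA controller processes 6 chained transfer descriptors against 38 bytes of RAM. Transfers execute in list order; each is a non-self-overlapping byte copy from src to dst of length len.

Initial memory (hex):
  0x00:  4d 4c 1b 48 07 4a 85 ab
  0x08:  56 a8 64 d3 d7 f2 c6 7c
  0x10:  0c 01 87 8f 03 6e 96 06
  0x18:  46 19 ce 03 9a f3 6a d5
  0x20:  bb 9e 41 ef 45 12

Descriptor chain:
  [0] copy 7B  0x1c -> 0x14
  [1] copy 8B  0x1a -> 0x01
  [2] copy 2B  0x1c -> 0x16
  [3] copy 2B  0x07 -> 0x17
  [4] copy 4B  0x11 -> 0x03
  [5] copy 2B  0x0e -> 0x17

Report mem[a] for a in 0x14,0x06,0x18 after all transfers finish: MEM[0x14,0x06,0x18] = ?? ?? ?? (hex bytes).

MEM[0x14,0x06,0x18] = 9a 9a 7c

  after D0: wrote 7B at 0x14 = 9af36ad5bb9e41
  after D1: wrote 8B at 0x01 = 41039af36ad5bb9e
  after D2: wrote 2B at 0x16 = 9af3
  after D3: wrote 2B at 0x17 = bb9e
  after D4: wrote 4B at 0x03 = 01878f9a
  after D5: wrote 2B at 0x17 = c67c
query mem[0x14]=0x9a, mem[0x06]=0x9a, mem[0x18]=0x7c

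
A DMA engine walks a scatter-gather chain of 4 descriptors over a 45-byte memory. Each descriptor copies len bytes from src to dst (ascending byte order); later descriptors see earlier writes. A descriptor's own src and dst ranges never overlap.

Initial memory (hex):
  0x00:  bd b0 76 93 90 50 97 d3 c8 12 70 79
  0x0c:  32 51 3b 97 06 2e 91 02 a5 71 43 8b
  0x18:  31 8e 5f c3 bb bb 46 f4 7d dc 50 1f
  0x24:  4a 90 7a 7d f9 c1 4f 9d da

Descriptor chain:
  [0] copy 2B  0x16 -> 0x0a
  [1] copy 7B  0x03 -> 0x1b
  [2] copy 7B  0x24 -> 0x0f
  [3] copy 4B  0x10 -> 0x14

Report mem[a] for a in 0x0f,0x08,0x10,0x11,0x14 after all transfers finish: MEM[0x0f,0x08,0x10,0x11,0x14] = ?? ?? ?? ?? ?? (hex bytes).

MEM[0x0f,0x08,0x10,0x11,0x14] = 4a c8 90 7a 90

#0 dst[0x0a+2] := {0x43,0x8b}
#1 dst[0x1b+7] := {0x93,0x90,0x50,0x97,0xd3,0xc8,0x12}
#2 dst[0x0f+7] := {0x4a,0x90,0x7a,0x7d,0xf9,0xc1,0x4f}
#3 dst[0x14+4] := {0x90,0x7a,0x7d,0xf9}
query mem[0x0f]=0x4a, mem[0x08]=0xc8, mem[0x10]=0x90, mem[0x11]=0x7a, mem[0x14]=0x90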